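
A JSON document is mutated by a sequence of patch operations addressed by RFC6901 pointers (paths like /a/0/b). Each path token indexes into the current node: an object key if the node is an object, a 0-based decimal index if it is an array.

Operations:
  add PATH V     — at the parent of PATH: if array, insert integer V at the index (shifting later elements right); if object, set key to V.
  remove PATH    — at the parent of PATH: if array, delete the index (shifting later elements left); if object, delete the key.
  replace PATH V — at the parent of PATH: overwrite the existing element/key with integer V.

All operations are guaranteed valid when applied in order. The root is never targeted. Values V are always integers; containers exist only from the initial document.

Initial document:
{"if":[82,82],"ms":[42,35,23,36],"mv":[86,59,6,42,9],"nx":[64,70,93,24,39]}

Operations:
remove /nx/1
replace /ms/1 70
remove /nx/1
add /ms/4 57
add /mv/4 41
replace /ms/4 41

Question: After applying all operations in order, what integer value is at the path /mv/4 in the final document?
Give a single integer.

Answer: 41

Derivation:
After op 1 (remove /nx/1): {"if":[82,82],"ms":[42,35,23,36],"mv":[86,59,6,42,9],"nx":[64,93,24,39]}
After op 2 (replace /ms/1 70): {"if":[82,82],"ms":[42,70,23,36],"mv":[86,59,6,42,9],"nx":[64,93,24,39]}
After op 3 (remove /nx/1): {"if":[82,82],"ms":[42,70,23,36],"mv":[86,59,6,42,9],"nx":[64,24,39]}
After op 4 (add /ms/4 57): {"if":[82,82],"ms":[42,70,23,36,57],"mv":[86,59,6,42,9],"nx":[64,24,39]}
After op 5 (add /mv/4 41): {"if":[82,82],"ms":[42,70,23,36,57],"mv":[86,59,6,42,41,9],"nx":[64,24,39]}
After op 6 (replace /ms/4 41): {"if":[82,82],"ms":[42,70,23,36,41],"mv":[86,59,6,42,41,9],"nx":[64,24,39]}
Value at /mv/4: 41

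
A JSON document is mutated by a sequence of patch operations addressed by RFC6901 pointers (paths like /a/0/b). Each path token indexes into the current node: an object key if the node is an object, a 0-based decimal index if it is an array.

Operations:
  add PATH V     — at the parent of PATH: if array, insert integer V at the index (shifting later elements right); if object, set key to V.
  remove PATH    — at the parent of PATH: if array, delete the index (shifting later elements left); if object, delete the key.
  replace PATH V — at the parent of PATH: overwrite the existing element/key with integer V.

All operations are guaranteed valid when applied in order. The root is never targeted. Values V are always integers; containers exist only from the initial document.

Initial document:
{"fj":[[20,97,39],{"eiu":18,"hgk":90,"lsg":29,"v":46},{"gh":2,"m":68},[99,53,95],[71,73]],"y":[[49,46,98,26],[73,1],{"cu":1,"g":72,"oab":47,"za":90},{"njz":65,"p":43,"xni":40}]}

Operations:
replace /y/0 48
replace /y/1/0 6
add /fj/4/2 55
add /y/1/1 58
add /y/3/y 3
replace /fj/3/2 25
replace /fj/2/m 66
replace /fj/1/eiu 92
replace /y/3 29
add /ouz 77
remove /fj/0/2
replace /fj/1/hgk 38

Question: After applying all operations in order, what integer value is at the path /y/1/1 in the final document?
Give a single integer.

After op 1 (replace /y/0 48): {"fj":[[20,97,39],{"eiu":18,"hgk":90,"lsg":29,"v":46},{"gh":2,"m":68},[99,53,95],[71,73]],"y":[48,[73,1],{"cu":1,"g":72,"oab":47,"za":90},{"njz":65,"p":43,"xni":40}]}
After op 2 (replace /y/1/0 6): {"fj":[[20,97,39],{"eiu":18,"hgk":90,"lsg":29,"v":46},{"gh":2,"m":68},[99,53,95],[71,73]],"y":[48,[6,1],{"cu":1,"g":72,"oab":47,"za":90},{"njz":65,"p":43,"xni":40}]}
After op 3 (add /fj/4/2 55): {"fj":[[20,97,39],{"eiu":18,"hgk":90,"lsg":29,"v":46},{"gh":2,"m":68},[99,53,95],[71,73,55]],"y":[48,[6,1],{"cu":1,"g":72,"oab":47,"za":90},{"njz":65,"p":43,"xni":40}]}
After op 4 (add /y/1/1 58): {"fj":[[20,97,39],{"eiu":18,"hgk":90,"lsg":29,"v":46},{"gh":2,"m":68},[99,53,95],[71,73,55]],"y":[48,[6,58,1],{"cu":1,"g":72,"oab":47,"za":90},{"njz":65,"p":43,"xni":40}]}
After op 5 (add /y/3/y 3): {"fj":[[20,97,39],{"eiu":18,"hgk":90,"lsg":29,"v":46},{"gh":2,"m":68},[99,53,95],[71,73,55]],"y":[48,[6,58,1],{"cu":1,"g":72,"oab":47,"za":90},{"njz":65,"p":43,"xni":40,"y":3}]}
After op 6 (replace /fj/3/2 25): {"fj":[[20,97,39],{"eiu":18,"hgk":90,"lsg":29,"v":46},{"gh":2,"m":68},[99,53,25],[71,73,55]],"y":[48,[6,58,1],{"cu":1,"g":72,"oab":47,"za":90},{"njz":65,"p":43,"xni":40,"y":3}]}
After op 7 (replace /fj/2/m 66): {"fj":[[20,97,39],{"eiu":18,"hgk":90,"lsg":29,"v":46},{"gh":2,"m":66},[99,53,25],[71,73,55]],"y":[48,[6,58,1],{"cu":1,"g":72,"oab":47,"za":90},{"njz":65,"p":43,"xni":40,"y":3}]}
After op 8 (replace /fj/1/eiu 92): {"fj":[[20,97,39],{"eiu":92,"hgk":90,"lsg":29,"v":46},{"gh":2,"m":66},[99,53,25],[71,73,55]],"y":[48,[6,58,1],{"cu":1,"g":72,"oab":47,"za":90},{"njz":65,"p":43,"xni":40,"y":3}]}
After op 9 (replace /y/3 29): {"fj":[[20,97,39],{"eiu":92,"hgk":90,"lsg":29,"v":46},{"gh":2,"m":66},[99,53,25],[71,73,55]],"y":[48,[6,58,1],{"cu":1,"g":72,"oab":47,"za":90},29]}
After op 10 (add /ouz 77): {"fj":[[20,97,39],{"eiu":92,"hgk":90,"lsg":29,"v":46},{"gh":2,"m":66},[99,53,25],[71,73,55]],"ouz":77,"y":[48,[6,58,1],{"cu":1,"g":72,"oab":47,"za":90},29]}
After op 11 (remove /fj/0/2): {"fj":[[20,97],{"eiu":92,"hgk":90,"lsg":29,"v":46},{"gh":2,"m":66},[99,53,25],[71,73,55]],"ouz":77,"y":[48,[6,58,1],{"cu":1,"g":72,"oab":47,"za":90},29]}
After op 12 (replace /fj/1/hgk 38): {"fj":[[20,97],{"eiu":92,"hgk":38,"lsg":29,"v":46},{"gh":2,"m":66},[99,53,25],[71,73,55]],"ouz":77,"y":[48,[6,58,1],{"cu":1,"g":72,"oab":47,"za":90},29]}
Value at /y/1/1: 58

Answer: 58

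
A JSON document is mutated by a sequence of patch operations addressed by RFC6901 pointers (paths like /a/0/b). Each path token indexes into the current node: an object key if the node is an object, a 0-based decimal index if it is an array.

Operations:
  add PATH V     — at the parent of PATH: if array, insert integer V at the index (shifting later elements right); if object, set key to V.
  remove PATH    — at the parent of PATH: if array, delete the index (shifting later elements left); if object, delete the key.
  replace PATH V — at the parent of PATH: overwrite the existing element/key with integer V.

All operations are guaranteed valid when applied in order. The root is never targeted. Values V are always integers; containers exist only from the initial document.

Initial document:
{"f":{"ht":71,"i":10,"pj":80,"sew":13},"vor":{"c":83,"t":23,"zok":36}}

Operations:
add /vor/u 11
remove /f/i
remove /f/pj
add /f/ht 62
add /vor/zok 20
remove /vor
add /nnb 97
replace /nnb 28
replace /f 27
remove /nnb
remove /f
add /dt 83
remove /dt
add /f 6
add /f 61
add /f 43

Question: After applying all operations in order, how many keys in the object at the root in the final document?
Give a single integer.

Answer: 1

Derivation:
After op 1 (add /vor/u 11): {"f":{"ht":71,"i":10,"pj":80,"sew":13},"vor":{"c":83,"t":23,"u":11,"zok":36}}
After op 2 (remove /f/i): {"f":{"ht":71,"pj":80,"sew":13},"vor":{"c":83,"t":23,"u":11,"zok":36}}
After op 3 (remove /f/pj): {"f":{"ht":71,"sew":13},"vor":{"c":83,"t":23,"u":11,"zok":36}}
After op 4 (add /f/ht 62): {"f":{"ht":62,"sew":13},"vor":{"c":83,"t":23,"u":11,"zok":36}}
After op 5 (add /vor/zok 20): {"f":{"ht":62,"sew":13},"vor":{"c":83,"t":23,"u":11,"zok":20}}
After op 6 (remove /vor): {"f":{"ht":62,"sew":13}}
After op 7 (add /nnb 97): {"f":{"ht":62,"sew":13},"nnb":97}
After op 8 (replace /nnb 28): {"f":{"ht":62,"sew":13},"nnb":28}
After op 9 (replace /f 27): {"f":27,"nnb":28}
After op 10 (remove /nnb): {"f":27}
After op 11 (remove /f): {}
After op 12 (add /dt 83): {"dt":83}
After op 13 (remove /dt): {}
After op 14 (add /f 6): {"f":6}
After op 15 (add /f 61): {"f":61}
After op 16 (add /f 43): {"f":43}
Size at the root: 1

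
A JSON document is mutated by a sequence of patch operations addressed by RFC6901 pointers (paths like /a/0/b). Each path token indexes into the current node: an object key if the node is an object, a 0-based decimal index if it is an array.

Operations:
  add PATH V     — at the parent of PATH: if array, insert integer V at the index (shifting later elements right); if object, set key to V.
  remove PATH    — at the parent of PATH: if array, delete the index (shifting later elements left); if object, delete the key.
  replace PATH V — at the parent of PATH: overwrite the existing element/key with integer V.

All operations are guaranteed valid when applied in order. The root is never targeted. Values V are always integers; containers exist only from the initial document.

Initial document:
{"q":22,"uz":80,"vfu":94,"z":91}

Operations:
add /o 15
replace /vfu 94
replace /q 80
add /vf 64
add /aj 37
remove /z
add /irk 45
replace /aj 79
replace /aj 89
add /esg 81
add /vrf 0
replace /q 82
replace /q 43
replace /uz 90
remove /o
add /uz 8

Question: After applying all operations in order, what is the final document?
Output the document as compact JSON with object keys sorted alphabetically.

After op 1 (add /o 15): {"o":15,"q":22,"uz":80,"vfu":94,"z":91}
After op 2 (replace /vfu 94): {"o":15,"q":22,"uz":80,"vfu":94,"z":91}
After op 3 (replace /q 80): {"o":15,"q":80,"uz":80,"vfu":94,"z":91}
After op 4 (add /vf 64): {"o":15,"q":80,"uz":80,"vf":64,"vfu":94,"z":91}
After op 5 (add /aj 37): {"aj":37,"o":15,"q":80,"uz":80,"vf":64,"vfu":94,"z":91}
After op 6 (remove /z): {"aj":37,"o":15,"q":80,"uz":80,"vf":64,"vfu":94}
After op 7 (add /irk 45): {"aj":37,"irk":45,"o":15,"q":80,"uz":80,"vf":64,"vfu":94}
After op 8 (replace /aj 79): {"aj":79,"irk":45,"o":15,"q":80,"uz":80,"vf":64,"vfu":94}
After op 9 (replace /aj 89): {"aj":89,"irk":45,"o":15,"q":80,"uz":80,"vf":64,"vfu":94}
After op 10 (add /esg 81): {"aj":89,"esg":81,"irk":45,"o":15,"q":80,"uz":80,"vf":64,"vfu":94}
After op 11 (add /vrf 0): {"aj":89,"esg":81,"irk":45,"o":15,"q":80,"uz":80,"vf":64,"vfu":94,"vrf":0}
After op 12 (replace /q 82): {"aj":89,"esg":81,"irk":45,"o":15,"q":82,"uz":80,"vf":64,"vfu":94,"vrf":0}
After op 13 (replace /q 43): {"aj":89,"esg":81,"irk":45,"o":15,"q":43,"uz":80,"vf":64,"vfu":94,"vrf":0}
After op 14 (replace /uz 90): {"aj":89,"esg":81,"irk":45,"o":15,"q":43,"uz":90,"vf":64,"vfu":94,"vrf":0}
After op 15 (remove /o): {"aj":89,"esg":81,"irk":45,"q":43,"uz":90,"vf":64,"vfu":94,"vrf":0}
After op 16 (add /uz 8): {"aj":89,"esg":81,"irk":45,"q":43,"uz":8,"vf":64,"vfu":94,"vrf":0}

Answer: {"aj":89,"esg":81,"irk":45,"q":43,"uz":8,"vf":64,"vfu":94,"vrf":0}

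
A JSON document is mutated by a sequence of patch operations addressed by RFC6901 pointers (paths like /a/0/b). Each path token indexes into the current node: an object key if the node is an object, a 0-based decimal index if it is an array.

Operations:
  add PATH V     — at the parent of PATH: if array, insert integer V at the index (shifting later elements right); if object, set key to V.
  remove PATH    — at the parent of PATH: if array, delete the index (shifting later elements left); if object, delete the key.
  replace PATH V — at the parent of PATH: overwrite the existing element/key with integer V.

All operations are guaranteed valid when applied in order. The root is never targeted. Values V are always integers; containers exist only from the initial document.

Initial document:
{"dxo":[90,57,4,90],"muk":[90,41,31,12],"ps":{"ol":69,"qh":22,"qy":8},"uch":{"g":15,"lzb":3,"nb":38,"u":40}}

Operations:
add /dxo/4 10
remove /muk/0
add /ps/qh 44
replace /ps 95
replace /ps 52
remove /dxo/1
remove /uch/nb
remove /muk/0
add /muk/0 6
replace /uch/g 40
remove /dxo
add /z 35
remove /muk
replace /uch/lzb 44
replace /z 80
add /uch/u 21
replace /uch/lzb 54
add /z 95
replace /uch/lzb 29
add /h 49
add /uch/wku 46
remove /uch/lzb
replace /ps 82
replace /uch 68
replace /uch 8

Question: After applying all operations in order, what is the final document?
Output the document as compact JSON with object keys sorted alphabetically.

Answer: {"h":49,"ps":82,"uch":8,"z":95}

Derivation:
After op 1 (add /dxo/4 10): {"dxo":[90,57,4,90,10],"muk":[90,41,31,12],"ps":{"ol":69,"qh":22,"qy":8},"uch":{"g":15,"lzb":3,"nb":38,"u":40}}
After op 2 (remove /muk/0): {"dxo":[90,57,4,90,10],"muk":[41,31,12],"ps":{"ol":69,"qh":22,"qy":8},"uch":{"g":15,"lzb":3,"nb":38,"u":40}}
After op 3 (add /ps/qh 44): {"dxo":[90,57,4,90,10],"muk":[41,31,12],"ps":{"ol":69,"qh":44,"qy":8},"uch":{"g":15,"lzb":3,"nb":38,"u":40}}
After op 4 (replace /ps 95): {"dxo":[90,57,4,90,10],"muk":[41,31,12],"ps":95,"uch":{"g":15,"lzb":3,"nb":38,"u":40}}
After op 5 (replace /ps 52): {"dxo":[90,57,4,90,10],"muk":[41,31,12],"ps":52,"uch":{"g":15,"lzb":3,"nb":38,"u":40}}
After op 6 (remove /dxo/1): {"dxo":[90,4,90,10],"muk":[41,31,12],"ps":52,"uch":{"g":15,"lzb":3,"nb":38,"u":40}}
After op 7 (remove /uch/nb): {"dxo":[90,4,90,10],"muk":[41,31,12],"ps":52,"uch":{"g":15,"lzb":3,"u":40}}
After op 8 (remove /muk/0): {"dxo":[90,4,90,10],"muk":[31,12],"ps":52,"uch":{"g":15,"lzb":3,"u":40}}
After op 9 (add /muk/0 6): {"dxo":[90,4,90,10],"muk":[6,31,12],"ps":52,"uch":{"g":15,"lzb":3,"u":40}}
After op 10 (replace /uch/g 40): {"dxo":[90,4,90,10],"muk":[6,31,12],"ps":52,"uch":{"g":40,"lzb":3,"u":40}}
After op 11 (remove /dxo): {"muk":[6,31,12],"ps":52,"uch":{"g":40,"lzb":3,"u":40}}
After op 12 (add /z 35): {"muk":[6,31,12],"ps":52,"uch":{"g":40,"lzb":3,"u":40},"z":35}
After op 13 (remove /muk): {"ps":52,"uch":{"g":40,"lzb":3,"u":40},"z":35}
After op 14 (replace /uch/lzb 44): {"ps":52,"uch":{"g":40,"lzb":44,"u":40},"z":35}
After op 15 (replace /z 80): {"ps":52,"uch":{"g":40,"lzb":44,"u":40},"z":80}
After op 16 (add /uch/u 21): {"ps":52,"uch":{"g":40,"lzb":44,"u":21},"z":80}
After op 17 (replace /uch/lzb 54): {"ps":52,"uch":{"g":40,"lzb":54,"u":21},"z":80}
After op 18 (add /z 95): {"ps":52,"uch":{"g":40,"lzb":54,"u":21},"z":95}
After op 19 (replace /uch/lzb 29): {"ps":52,"uch":{"g":40,"lzb":29,"u":21},"z":95}
After op 20 (add /h 49): {"h":49,"ps":52,"uch":{"g":40,"lzb":29,"u":21},"z":95}
After op 21 (add /uch/wku 46): {"h":49,"ps":52,"uch":{"g":40,"lzb":29,"u":21,"wku":46},"z":95}
After op 22 (remove /uch/lzb): {"h":49,"ps":52,"uch":{"g":40,"u":21,"wku":46},"z":95}
After op 23 (replace /ps 82): {"h":49,"ps":82,"uch":{"g":40,"u":21,"wku":46},"z":95}
After op 24 (replace /uch 68): {"h":49,"ps":82,"uch":68,"z":95}
After op 25 (replace /uch 8): {"h":49,"ps":82,"uch":8,"z":95}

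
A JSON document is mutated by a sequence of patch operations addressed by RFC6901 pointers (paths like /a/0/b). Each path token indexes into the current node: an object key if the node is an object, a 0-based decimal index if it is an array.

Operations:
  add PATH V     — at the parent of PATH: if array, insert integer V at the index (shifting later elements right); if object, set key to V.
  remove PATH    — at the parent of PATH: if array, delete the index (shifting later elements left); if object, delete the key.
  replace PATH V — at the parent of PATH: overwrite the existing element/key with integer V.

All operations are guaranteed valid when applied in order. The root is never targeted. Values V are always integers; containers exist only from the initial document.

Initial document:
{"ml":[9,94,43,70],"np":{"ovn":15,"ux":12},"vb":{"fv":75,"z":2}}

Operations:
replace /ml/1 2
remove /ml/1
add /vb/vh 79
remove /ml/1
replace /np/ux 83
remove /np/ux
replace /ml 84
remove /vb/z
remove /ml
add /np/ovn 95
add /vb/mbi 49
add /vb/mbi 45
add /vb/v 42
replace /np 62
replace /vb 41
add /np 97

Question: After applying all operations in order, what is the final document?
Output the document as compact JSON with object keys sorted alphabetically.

Answer: {"np":97,"vb":41}

Derivation:
After op 1 (replace /ml/1 2): {"ml":[9,2,43,70],"np":{"ovn":15,"ux":12},"vb":{"fv":75,"z":2}}
After op 2 (remove /ml/1): {"ml":[9,43,70],"np":{"ovn":15,"ux":12},"vb":{"fv":75,"z":2}}
After op 3 (add /vb/vh 79): {"ml":[9,43,70],"np":{"ovn":15,"ux":12},"vb":{"fv":75,"vh":79,"z":2}}
After op 4 (remove /ml/1): {"ml":[9,70],"np":{"ovn":15,"ux":12},"vb":{"fv":75,"vh":79,"z":2}}
After op 5 (replace /np/ux 83): {"ml":[9,70],"np":{"ovn":15,"ux":83},"vb":{"fv":75,"vh":79,"z":2}}
After op 6 (remove /np/ux): {"ml":[9,70],"np":{"ovn":15},"vb":{"fv":75,"vh":79,"z":2}}
After op 7 (replace /ml 84): {"ml":84,"np":{"ovn":15},"vb":{"fv":75,"vh":79,"z":2}}
After op 8 (remove /vb/z): {"ml":84,"np":{"ovn":15},"vb":{"fv":75,"vh":79}}
After op 9 (remove /ml): {"np":{"ovn":15},"vb":{"fv":75,"vh":79}}
After op 10 (add /np/ovn 95): {"np":{"ovn":95},"vb":{"fv":75,"vh":79}}
After op 11 (add /vb/mbi 49): {"np":{"ovn":95},"vb":{"fv":75,"mbi":49,"vh":79}}
After op 12 (add /vb/mbi 45): {"np":{"ovn":95},"vb":{"fv":75,"mbi":45,"vh":79}}
After op 13 (add /vb/v 42): {"np":{"ovn":95},"vb":{"fv":75,"mbi":45,"v":42,"vh":79}}
After op 14 (replace /np 62): {"np":62,"vb":{"fv":75,"mbi":45,"v":42,"vh":79}}
After op 15 (replace /vb 41): {"np":62,"vb":41}
After op 16 (add /np 97): {"np":97,"vb":41}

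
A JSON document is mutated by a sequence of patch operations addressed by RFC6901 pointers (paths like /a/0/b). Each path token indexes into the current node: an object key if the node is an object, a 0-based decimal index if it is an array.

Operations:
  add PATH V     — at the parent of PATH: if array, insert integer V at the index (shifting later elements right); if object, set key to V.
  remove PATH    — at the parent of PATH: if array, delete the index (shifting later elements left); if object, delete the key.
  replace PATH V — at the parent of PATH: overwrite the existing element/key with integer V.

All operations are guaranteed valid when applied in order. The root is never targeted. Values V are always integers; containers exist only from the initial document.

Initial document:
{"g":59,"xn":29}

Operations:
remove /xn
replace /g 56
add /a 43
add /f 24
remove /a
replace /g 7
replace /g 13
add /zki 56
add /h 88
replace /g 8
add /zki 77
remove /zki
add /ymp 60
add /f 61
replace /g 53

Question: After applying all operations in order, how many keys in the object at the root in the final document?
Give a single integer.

After op 1 (remove /xn): {"g":59}
After op 2 (replace /g 56): {"g":56}
After op 3 (add /a 43): {"a":43,"g":56}
After op 4 (add /f 24): {"a":43,"f":24,"g":56}
After op 5 (remove /a): {"f":24,"g":56}
After op 6 (replace /g 7): {"f":24,"g":7}
After op 7 (replace /g 13): {"f":24,"g":13}
After op 8 (add /zki 56): {"f":24,"g":13,"zki":56}
After op 9 (add /h 88): {"f":24,"g":13,"h":88,"zki":56}
After op 10 (replace /g 8): {"f":24,"g":8,"h":88,"zki":56}
After op 11 (add /zki 77): {"f":24,"g":8,"h":88,"zki":77}
After op 12 (remove /zki): {"f":24,"g":8,"h":88}
After op 13 (add /ymp 60): {"f":24,"g":8,"h":88,"ymp":60}
After op 14 (add /f 61): {"f":61,"g":8,"h":88,"ymp":60}
After op 15 (replace /g 53): {"f":61,"g":53,"h":88,"ymp":60}
Size at the root: 4

Answer: 4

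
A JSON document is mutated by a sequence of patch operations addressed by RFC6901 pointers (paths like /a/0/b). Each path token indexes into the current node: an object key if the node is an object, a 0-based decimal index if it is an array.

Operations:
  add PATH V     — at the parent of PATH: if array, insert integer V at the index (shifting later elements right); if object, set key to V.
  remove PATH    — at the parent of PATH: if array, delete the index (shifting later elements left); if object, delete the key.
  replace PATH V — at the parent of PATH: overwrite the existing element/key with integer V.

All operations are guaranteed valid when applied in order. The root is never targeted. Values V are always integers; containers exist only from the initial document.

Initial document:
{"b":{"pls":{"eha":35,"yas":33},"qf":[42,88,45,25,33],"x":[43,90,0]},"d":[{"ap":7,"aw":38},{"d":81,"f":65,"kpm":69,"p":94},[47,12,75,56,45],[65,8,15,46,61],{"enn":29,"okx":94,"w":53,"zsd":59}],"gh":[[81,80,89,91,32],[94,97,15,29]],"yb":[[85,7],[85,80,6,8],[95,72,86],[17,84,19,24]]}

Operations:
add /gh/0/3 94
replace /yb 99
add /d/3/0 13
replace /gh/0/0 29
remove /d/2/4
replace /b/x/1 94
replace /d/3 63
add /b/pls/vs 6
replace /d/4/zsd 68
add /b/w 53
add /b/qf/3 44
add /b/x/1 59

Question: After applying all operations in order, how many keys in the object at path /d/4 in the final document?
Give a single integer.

Answer: 4

Derivation:
After op 1 (add /gh/0/3 94): {"b":{"pls":{"eha":35,"yas":33},"qf":[42,88,45,25,33],"x":[43,90,0]},"d":[{"ap":7,"aw":38},{"d":81,"f":65,"kpm":69,"p":94},[47,12,75,56,45],[65,8,15,46,61],{"enn":29,"okx":94,"w":53,"zsd":59}],"gh":[[81,80,89,94,91,32],[94,97,15,29]],"yb":[[85,7],[85,80,6,8],[95,72,86],[17,84,19,24]]}
After op 2 (replace /yb 99): {"b":{"pls":{"eha":35,"yas":33},"qf":[42,88,45,25,33],"x":[43,90,0]},"d":[{"ap":7,"aw":38},{"d":81,"f":65,"kpm":69,"p":94},[47,12,75,56,45],[65,8,15,46,61],{"enn":29,"okx":94,"w":53,"zsd":59}],"gh":[[81,80,89,94,91,32],[94,97,15,29]],"yb":99}
After op 3 (add /d/3/0 13): {"b":{"pls":{"eha":35,"yas":33},"qf":[42,88,45,25,33],"x":[43,90,0]},"d":[{"ap":7,"aw":38},{"d":81,"f":65,"kpm":69,"p":94},[47,12,75,56,45],[13,65,8,15,46,61],{"enn":29,"okx":94,"w":53,"zsd":59}],"gh":[[81,80,89,94,91,32],[94,97,15,29]],"yb":99}
After op 4 (replace /gh/0/0 29): {"b":{"pls":{"eha":35,"yas":33},"qf":[42,88,45,25,33],"x":[43,90,0]},"d":[{"ap":7,"aw":38},{"d":81,"f":65,"kpm":69,"p":94},[47,12,75,56,45],[13,65,8,15,46,61],{"enn":29,"okx":94,"w":53,"zsd":59}],"gh":[[29,80,89,94,91,32],[94,97,15,29]],"yb":99}
After op 5 (remove /d/2/4): {"b":{"pls":{"eha":35,"yas":33},"qf":[42,88,45,25,33],"x":[43,90,0]},"d":[{"ap":7,"aw":38},{"d":81,"f":65,"kpm":69,"p":94},[47,12,75,56],[13,65,8,15,46,61],{"enn":29,"okx":94,"w":53,"zsd":59}],"gh":[[29,80,89,94,91,32],[94,97,15,29]],"yb":99}
After op 6 (replace /b/x/1 94): {"b":{"pls":{"eha":35,"yas":33},"qf":[42,88,45,25,33],"x":[43,94,0]},"d":[{"ap":7,"aw":38},{"d":81,"f":65,"kpm":69,"p":94},[47,12,75,56],[13,65,8,15,46,61],{"enn":29,"okx":94,"w":53,"zsd":59}],"gh":[[29,80,89,94,91,32],[94,97,15,29]],"yb":99}
After op 7 (replace /d/3 63): {"b":{"pls":{"eha":35,"yas":33},"qf":[42,88,45,25,33],"x":[43,94,0]},"d":[{"ap":7,"aw":38},{"d":81,"f":65,"kpm":69,"p":94},[47,12,75,56],63,{"enn":29,"okx":94,"w":53,"zsd":59}],"gh":[[29,80,89,94,91,32],[94,97,15,29]],"yb":99}
After op 8 (add /b/pls/vs 6): {"b":{"pls":{"eha":35,"vs":6,"yas":33},"qf":[42,88,45,25,33],"x":[43,94,0]},"d":[{"ap":7,"aw":38},{"d":81,"f":65,"kpm":69,"p":94},[47,12,75,56],63,{"enn":29,"okx":94,"w":53,"zsd":59}],"gh":[[29,80,89,94,91,32],[94,97,15,29]],"yb":99}
After op 9 (replace /d/4/zsd 68): {"b":{"pls":{"eha":35,"vs":6,"yas":33},"qf":[42,88,45,25,33],"x":[43,94,0]},"d":[{"ap":7,"aw":38},{"d":81,"f":65,"kpm":69,"p":94},[47,12,75,56],63,{"enn":29,"okx":94,"w":53,"zsd":68}],"gh":[[29,80,89,94,91,32],[94,97,15,29]],"yb":99}
After op 10 (add /b/w 53): {"b":{"pls":{"eha":35,"vs":6,"yas":33},"qf":[42,88,45,25,33],"w":53,"x":[43,94,0]},"d":[{"ap":7,"aw":38},{"d":81,"f":65,"kpm":69,"p":94},[47,12,75,56],63,{"enn":29,"okx":94,"w":53,"zsd":68}],"gh":[[29,80,89,94,91,32],[94,97,15,29]],"yb":99}
After op 11 (add /b/qf/3 44): {"b":{"pls":{"eha":35,"vs":6,"yas":33},"qf":[42,88,45,44,25,33],"w":53,"x":[43,94,0]},"d":[{"ap":7,"aw":38},{"d":81,"f":65,"kpm":69,"p":94},[47,12,75,56],63,{"enn":29,"okx":94,"w":53,"zsd":68}],"gh":[[29,80,89,94,91,32],[94,97,15,29]],"yb":99}
After op 12 (add /b/x/1 59): {"b":{"pls":{"eha":35,"vs":6,"yas":33},"qf":[42,88,45,44,25,33],"w":53,"x":[43,59,94,0]},"d":[{"ap":7,"aw":38},{"d":81,"f":65,"kpm":69,"p":94},[47,12,75,56],63,{"enn":29,"okx":94,"w":53,"zsd":68}],"gh":[[29,80,89,94,91,32],[94,97,15,29]],"yb":99}
Size at path /d/4: 4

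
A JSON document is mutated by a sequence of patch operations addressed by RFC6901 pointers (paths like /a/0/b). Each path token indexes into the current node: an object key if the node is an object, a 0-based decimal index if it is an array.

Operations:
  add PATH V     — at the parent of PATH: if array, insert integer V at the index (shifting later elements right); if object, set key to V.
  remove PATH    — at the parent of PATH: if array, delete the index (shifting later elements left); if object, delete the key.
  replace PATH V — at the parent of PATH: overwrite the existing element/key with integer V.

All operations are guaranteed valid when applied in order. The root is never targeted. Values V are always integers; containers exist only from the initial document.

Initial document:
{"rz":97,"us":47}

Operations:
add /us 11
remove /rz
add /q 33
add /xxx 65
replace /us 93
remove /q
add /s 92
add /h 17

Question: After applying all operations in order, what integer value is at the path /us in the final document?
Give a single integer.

Answer: 93

Derivation:
After op 1 (add /us 11): {"rz":97,"us":11}
After op 2 (remove /rz): {"us":11}
After op 3 (add /q 33): {"q":33,"us":11}
After op 4 (add /xxx 65): {"q":33,"us":11,"xxx":65}
After op 5 (replace /us 93): {"q":33,"us":93,"xxx":65}
After op 6 (remove /q): {"us":93,"xxx":65}
After op 7 (add /s 92): {"s":92,"us":93,"xxx":65}
After op 8 (add /h 17): {"h":17,"s":92,"us":93,"xxx":65}
Value at /us: 93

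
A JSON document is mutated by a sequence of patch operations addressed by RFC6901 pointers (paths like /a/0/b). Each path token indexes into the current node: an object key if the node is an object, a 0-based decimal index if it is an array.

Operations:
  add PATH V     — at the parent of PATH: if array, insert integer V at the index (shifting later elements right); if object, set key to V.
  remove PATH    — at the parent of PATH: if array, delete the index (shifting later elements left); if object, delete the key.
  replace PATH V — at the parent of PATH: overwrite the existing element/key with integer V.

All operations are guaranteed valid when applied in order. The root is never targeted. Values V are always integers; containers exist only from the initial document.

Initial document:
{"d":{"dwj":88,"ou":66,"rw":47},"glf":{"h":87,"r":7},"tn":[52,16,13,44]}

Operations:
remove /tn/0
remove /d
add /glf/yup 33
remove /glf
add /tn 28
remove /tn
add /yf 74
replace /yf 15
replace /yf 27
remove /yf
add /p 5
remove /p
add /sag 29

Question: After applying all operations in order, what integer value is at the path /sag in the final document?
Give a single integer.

After op 1 (remove /tn/0): {"d":{"dwj":88,"ou":66,"rw":47},"glf":{"h":87,"r":7},"tn":[16,13,44]}
After op 2 (remove /d): {"glf":{"h":87,"r":7},"tn":[16,13,44]}
After op 3 (add /glf/yup 33): {"glf":{"h":87,"r":7,"yup":33},"tn":[16,13,44]}
After op 4 (remove /glf): {"tn":[16,13,44]}
After op 5 (add /tn 28): {"tn":28}
After op 6 (remove /tn): {}
After op 7 (add /yf 74): {"yf":74}
After op 8 (replace /yf 15): {"yf":15}
After op 9 (replace /yf 27): {"yf":27}
After op 10 (remove /yf): {}
After op 11 (add /p 5): {"p":5}
After op 12 (remove /p): {}
After op 13 (add /sag 29): {"sag":29}
Value at /sag: 29

Answer: 29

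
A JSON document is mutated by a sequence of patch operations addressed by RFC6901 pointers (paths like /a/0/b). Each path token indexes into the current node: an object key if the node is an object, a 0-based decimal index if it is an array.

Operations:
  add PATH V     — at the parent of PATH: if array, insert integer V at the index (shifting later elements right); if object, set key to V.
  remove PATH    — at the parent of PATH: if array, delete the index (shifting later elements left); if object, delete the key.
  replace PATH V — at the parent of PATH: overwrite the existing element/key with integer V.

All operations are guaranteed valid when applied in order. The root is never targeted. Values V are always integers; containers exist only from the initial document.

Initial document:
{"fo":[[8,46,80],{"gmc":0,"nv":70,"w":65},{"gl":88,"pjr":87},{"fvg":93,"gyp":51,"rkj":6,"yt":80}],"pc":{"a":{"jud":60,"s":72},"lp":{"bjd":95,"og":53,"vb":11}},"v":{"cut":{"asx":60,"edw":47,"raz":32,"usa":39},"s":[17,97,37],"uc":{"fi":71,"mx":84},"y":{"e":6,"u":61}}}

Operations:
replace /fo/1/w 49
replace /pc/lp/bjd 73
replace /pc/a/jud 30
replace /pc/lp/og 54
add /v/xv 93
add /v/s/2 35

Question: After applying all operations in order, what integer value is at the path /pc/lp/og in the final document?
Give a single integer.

After op 1 (replace /fo/1/w 49): {"fo":[[8,46,80],{"gmc":0,"nv":70,"w":49},{"gl":88,"pjr":87},{"fvg":93,"gyp":51,"rkj":6,"yt":80}],"pc":{"a":{"jud":60,"s":72},"lp":{"bjd":95,"og":53,"vb":11}},"v":{"cut":{"asx":60,"edw":47,"raz":32,"usa":39},"s":[17,97,37],"uc":{"fi":71,"mx":84},"y":{"e":6,"u":61}}}
After op 2 (replace /pc/lp/bjd 73): {"fo":[[8,46,80],{"gmc":0,"nv":70,"w":49},{"gl":88,"pjr":87},{"fvg":93,"gyp":51,"rkj":6,"yt":80}],"pc":{"a":{"jud":60,"s":72},"lp":{"bjd":73,"og":53,"vb":11}},"v":{"cut":{"asx":60,"edw":47,"raz":32,"usa":39},"s":[17,97,37],"uc":{"fi":71,"mx":84},"y":{"e":6,"u":61}}}
After op 3 (replace /pc/a/jud 30): {"fo":[[8,46,80],{"gmc":0,"nv":70,"w":49},{"gl":88,"pjr":87},{"fvg":93,"gyp":51,"rkj":6,"yt":80}],"pc":{"a":{"jud":30,"s":72},"lp":{"bjd":73,"og":53,"vb":11}},"v":{"cut":{"asx":60,"edw":47,"raz":32,"usa":39},"s":[17,97,37],"uc":{"fi":71,"mx":84},"y":{"e":6,"u":61}}}
After op 4 (replace /pc/lp/og 54): {"fo":[[8,46,80],{"gmc":0,"nv":70,"w":49},{"gl":88,"pjr":87},{"fvg":93,"gyp":51,"rkj":6,"yt":80}],"pc":{"a":{"jud":30,"s":72},"lp":{"bjd":73,"og":54,"vb":11}},"v":{"cut":{"asx":60,"edw":47,"raz":32,"usa":39},"s":[17,97,37],"uc":{"fi":71,"mx":84},"y":{"e":6,"u":61}}}
After op 5 (add /v/xv 93): {"fo":[[8,46,80],{"gmc":0,"nv":70,"w":49},{"gl":88,"pjr":87},{"fvg":93,"gyp":51,"rkj":6,"yt":80}],"pc":{"a":{"jud":30,"s":72},"lp":{"bjd":73,"og":54,"vb":11}},"v":{"cut":{"asx":60,"edw":47,"raz":32,"usa":39},"s":[17,97,37],"uc":{"fi":71,"mx":84},"xv":93,"y":{"e":6,"u":61}}}
After op 6 (add /v/s/2 35): {"fo":[[8,46,80],{"gmc":0,"nv":70,"w":49},{"gl":88,"pjr":87},{"fvg":93,"gyp":51,"rkj":6,"yt":80}],"pc":{"a":{"jud":30,"s":72},"lp":{"bjd":73,"og":54,"vb":11}},"v":{"cut":{"asx":60,"edw":47,"raz":32,"usa":39},"s":[17,97,35,37],"uc":{"fi":71,"mx":84},"xv":93,"y":{"e":6,"u":61}}}
Value at /pc/lp/og: 54

Answer: 54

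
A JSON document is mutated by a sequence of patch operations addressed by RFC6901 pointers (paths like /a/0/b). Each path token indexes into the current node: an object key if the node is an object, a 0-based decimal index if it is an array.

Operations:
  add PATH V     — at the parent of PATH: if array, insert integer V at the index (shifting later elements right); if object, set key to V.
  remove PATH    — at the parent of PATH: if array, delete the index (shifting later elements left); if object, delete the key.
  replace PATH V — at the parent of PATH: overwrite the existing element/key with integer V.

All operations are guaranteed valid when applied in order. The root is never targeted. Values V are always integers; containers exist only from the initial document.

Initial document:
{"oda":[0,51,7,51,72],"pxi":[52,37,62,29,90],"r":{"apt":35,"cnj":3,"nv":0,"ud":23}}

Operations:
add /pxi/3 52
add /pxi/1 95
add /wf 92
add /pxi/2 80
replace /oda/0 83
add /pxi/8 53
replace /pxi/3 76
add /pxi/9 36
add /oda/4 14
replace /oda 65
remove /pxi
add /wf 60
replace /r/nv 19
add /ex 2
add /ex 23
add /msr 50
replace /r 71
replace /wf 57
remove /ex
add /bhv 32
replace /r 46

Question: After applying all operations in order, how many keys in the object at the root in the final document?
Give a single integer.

Answer: 5

Derivation:
After op 1 (add /pxi/3 52): {"oda":[0,51,7,51,72],"pxi":[52,37,62,52,29,90],"r":{"apt":35,"cnj":3,"nv":0,"ud":23}}
After op 2 (add /pxi/1 95): {"oda":[0,51,7,51,72],"pxi":[52,95,37,62,52,29,90],"r":{"apt":35,"cnj":3,"nv":0,"ud":23}}
After op 3 (add /wf 92): {"oda":[0,51,7,51,72],"pxi":[52,95,37,62,52,29,90],"r":{"apt":35,"cnj":3,"nv":0,"ud":23},"wf":92}
After op 4 (add /pxi/2 80): {"oda":[0,51,7,51,72],"pxi":[52,95,80,37,62,52,29,90],"r":{"apt":35,"cnj":3,"nv":0,"ud":23},"wf":92}
After op 5 (replace /oda/0 83): {"oda":[83,51,7,51,72],"pxi":[52,95,80,37,62,52,29,90],"r":{"apt":35,"cnj":3,"nv":0,"ud":23},"wf":92}
After op 6 (add /pxi/8 53): {"oda":[83,51,7,51,72],"pxi":[52,95,80,37,62,52,29,90,53],"r":{"apt":35,"cnj":3,"nv":0,"ud":23},"wf":92}
After op 7 (replace /pxi/3 76): {"oda":[83,51,7,51,72],"pxi":[52,95,80,76,62,52,29,90,53],"r":{"apt":35,"cnj":3,"nv":0,"ud":23},"wf":92}
After op 8 (add /pxi/9 36): {"oda":[83,51,7,51,72],"pxi":[52,95,80,76,62,52,29,90,53,36],"r":{"apt":35,"cnj":3,"nv":0,"ud":23},"wf":92}
After op 9 (add /oda/4 14): {"oda":[83,51,7,51,14,72],"pxi":[52,95,80,76,62,52,29,90,53,36],"r":{"apt":35,"cnj":3,"nv":0,"ud":23},"wf":92}
After op 10 (replace /oda 65): {"oda":65,"pxi":[52,95,80,76,62,52,29,90,53,36],"r":{"apt":35,"cnj":3,"nv":0,"ud":23},"wf":92}
After op 11 (remove /pxi): {"oda":65,"r":{"apt":35,"cnj":3,"nv":0,"ud":23},"wf":92}
After op 12 (add /wf 60): {"oda":65,"r":{"apt":35,"cnj":3,"nv":0,"ud":23},"wf":60}
After op 13 (replace /r/nv 19): {"oda":65,"r":{"apt":35,"cnj":3,"nv":19,"ud":23},"wf":60}
After op 14 (add /ex 2): {"ex":2,"oda":65,"r":{"apt":35,"cnj":3,"nv":19,"ud":23},"wf":60}
After op 15 (add /ex 23): {"ex":23,"oda":65,"r":{"apt":35,"cnj":3,"nv":19,"ud":23},"wf":60}
After op 16 (add /msr 50): {"ex":23,"msr":50,"oda":65,"r":{"apt":35,"cnj":3,"nv":19,"ud":23},"wf":60}
After op 17 (replace /r 71): {"ex":23,"msr":50,"oda":65,"r":71,"wf":60}
After op 18 (replace /wf 57): {"ex":23,"msr":50,"oda":65,"r":71,"wf":57}
After op 19 (remove /ex): {"msr":50,"oda":65,"r":71,"wf":57}
After op 20 (add /bhv 32): {"bhv":32,"msr":50,"oda":65,"r":71,"wf":57}
After op 21 (replace /r 46): {"bhv":32,"msr":50,"oda":65,"r":46,"wf":57}
Size at the root: 5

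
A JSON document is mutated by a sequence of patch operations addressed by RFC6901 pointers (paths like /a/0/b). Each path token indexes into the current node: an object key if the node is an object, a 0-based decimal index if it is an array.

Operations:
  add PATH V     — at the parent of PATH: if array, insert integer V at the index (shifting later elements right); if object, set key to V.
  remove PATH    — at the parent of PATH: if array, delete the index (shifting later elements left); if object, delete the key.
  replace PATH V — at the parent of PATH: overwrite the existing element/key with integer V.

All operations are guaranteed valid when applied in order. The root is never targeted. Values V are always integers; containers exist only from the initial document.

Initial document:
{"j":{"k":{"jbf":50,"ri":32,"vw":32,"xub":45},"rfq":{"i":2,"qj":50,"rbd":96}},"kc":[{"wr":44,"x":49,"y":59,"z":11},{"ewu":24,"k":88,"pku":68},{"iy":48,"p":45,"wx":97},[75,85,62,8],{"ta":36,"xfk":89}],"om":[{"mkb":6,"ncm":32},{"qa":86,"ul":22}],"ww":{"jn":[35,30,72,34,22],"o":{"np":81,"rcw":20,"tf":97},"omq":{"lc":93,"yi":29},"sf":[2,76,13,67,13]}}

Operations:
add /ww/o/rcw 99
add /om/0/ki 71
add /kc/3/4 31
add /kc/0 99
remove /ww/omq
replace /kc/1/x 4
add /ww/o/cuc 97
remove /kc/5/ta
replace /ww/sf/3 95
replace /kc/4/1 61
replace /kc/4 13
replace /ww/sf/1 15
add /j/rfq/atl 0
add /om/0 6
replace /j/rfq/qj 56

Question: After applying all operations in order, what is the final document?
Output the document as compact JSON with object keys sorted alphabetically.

Answer: {"j":{"k":{"jbf":50,"ri":32,"vw":32,"xub":45},"rfq":{"atl":0,"i":2,"qj":56,"rbd":96}},"kc":[99,{"wr":44,"x":4,"y":59,"z":11},{"ewu":24,"k":88,"pku":68},{"iy":48,"p":45,"wx":97},13,{"xfk":89}],"om":[6,{"ki":71,"mkb":6,"ncm":32},{"qa":86,"ul":22}],"ww":{"jn":[35,30,72,34,22],"o":{"cuc":97,"np":81,"rcw":99,"tf":97},"sf":[2,15,13,95,13]}}

Derivation:
After op 1 (add /ww/o/rcw 99): {"j":{"k":{"jbf":50,"ri":32,"vw":32,"xub":45},"rfq":{"i":2,"qj":50,"rbd":96}},"kc":[{"wr":44,"x":49,"y":59,"z":11},{"ewu":24,"k":88,"pku":68},{"iy":48,"p":45,"wx":97},[75,85,62,8],{"ta":36,"xfk":89}],"om":[{"mkb":6,"ncm":32},{"qa":86,"ul":22}],"ww":{"jn":[35,30,72,34,22],"o":{"np":81,"rcw":99,"tf":97},"omq":{"lc":93,"yi":29},"sf":[2,76,13,67,13]}}
After op 2 (add /om/0/ki 71): {"j":{"k":{"jbf":50,"ri":32,"vw":32,"xub":45},"rfq":{"i":2,"qj":50,"rbd":96}},"kc":[{"wr":44,"x":49,"y":59,"z":11},{"ewu":24,"k":88,"pku":68},{"iy":48,"p":45,"wx":97},[75,85,62,8],{"ta":36,"xfk":89}],"om":[{"ki":71,"mkb":6,"ncm":32},{"qa":86,"ul":22}],"ww":{"jn":[35,30,72,34,22],"o":{"np":81,"rcw":99,"tf":97},"omq":{"lc":93,"yi":29},"sf":[2,76,13,67,13]}}
After op 3 (add /kc/3/4 31): {"j":{"k":{"jbf":50,"ri":32,"vw":32,"xub":45},"rfq":{"i":2,"qj":50,"rbd":96}},"kc":[{"wr":44,"x":49,"y":59,"z":11},{"ewu":24,"k":88,"pku":68},{"iy":48,"p":45,"wx":97},[75,85,62,8,31],{"ta":36,"xfk":89}],"om":[{"ki":71,"mkb":6,"ncm":32},{"qa":86,"ul":22}],"ww":{"jn":[35,30,72,34,22],"o":{"np":81,"rcw":99,"tf":97},"omq":{"lc":93,"yi":29},"sf":[2,76,13,67,13]}}
After op 4 (add /kc/0 99): {"j":{"k":{"jbf":50,"ri":32,"vw":32,"xub":45},"rfq":{"i":2,"qj":50,"rbd":96}},"kc":[99,{"wr":44,"x":49,"y":59,"z":11},{"ewu":24,"k":88,"pku":68},{"iy":48,"p":45,"wx":97},[75,85,62,8,31],{"ta":36,"xfk":89}],"om":[{"ki":71,"mkb":6,"ncm":32},{"qa":86,"ul":22}],"ww":{"jn":[35,30,72,34,22],"o":{"np":81,"rcw":99,"tf":97},"omq":{"lc":93,"yi":29},"sf":[2,76,13,67,13]}}
After op 5 (remove /ww/omq): {"j":{"k":{"jbf":50,"ri":32,"vw":32,"xub":45},"rfq":{"i":2,"qj":50,"rbd":96}},"kc":[99,{"wr":44,"x":49,"y":59,"z":11},{"ewu":24,"k":88,"pku":68},{"iy":48,"p":45,"wx":97},[75,85,62,8,31],{"ta":36,"xfk":89}],"om":[{"ki":71,"mkb":6,"ncm":32},{"qa":86,"ul":22}],"ww":{"jn":[35,30,72,34,22],"o":{"np":81,"rcw":99,"tf":97},"sf":[2,76,13,67,13]}}
After op 6 (replace /kc/1/x 4): {"j":{"k":{"jbf":50,"ri":32,"vw":32,"xub":45},"rfq":{"i":2,"qj":50,"rbd":96}},"kc":[99,{"wr":44,"x":4,"y":59,"z":11},{"ewu":24,"k":88,"pku":68},{"iy":48,"p":45,"wx":97},[75,85,62,8,31],{"ta":36,"xfk":89}],"om":[{"ki":71,"mkb":6,"ncm":32},{"qa":86,"ul":22}],"ww":{"jn":[35,30,72,34,22],"o":{"np":81,"rcw":99,"tf":97},"sf":[2,76,13,67,13]}}
After op 7 (add /ww/o/cuc 97): {"j":{"k":{"jbf":50,"ri":32,"vw":32,"xub":45},"rfq":{"i":2,"qj":50,"rbd":96}},"kc":[99,{"wr":44,"x":4,"y":59,"z":11},{"ewu":24,"k":88,"pku":68},{"iy":48,"p":45,"wx":97},[75,85,62,8,31],{"ta":36,"xfk":89}],"om":[{"ki":71,"mkb":6,"ncm":32},{"qa":86,"ul":22}],"ww":{"jn":[35,30,72,34,22],"o":{"cuc":97,"np":81,"rcw":99,"tf":97},"sf":[2,76,13,67,13]}}
After op 8 (remove /kc/5/ta): {"j":{"k":{"jbf":50,"ri":32,"vw":32,"xub":45},"rfq":{"i":2,"qj":50,"rbd":96}},"kc":[99,{"wr":44,"x":4,"y":59,"z":11},{"ewu":24,"k":88,"pku":68},{"iy":48,"p":45,"wx":97},[75,85,62,8,31],{"xfk":89}],"om":[{"ki":71,"mkb":6,"ncm":32},{"qa":86,"ul":22}],"ww":{"jn":[35,30,72,34,22],"o":{"cuc":97,"np":81,"rcw":99,"tf":97},"sf":[2,76,13,67,13]}}
After op 9 (replace /ww/sf/3 95): {"j":{"k":{"jbf":50,"ri":32,"vw":32,"xub":45},"rfq":{"i":2,"qj":50,"rbd":96}},"kc":[99,{"wr":44,"x":4,"y":59,"z":11},{"ewu":24,"k":88,"pku":68},{"iy":48,"p":45,"wx":97},[75,85,62,8,31],{"xfk":89}],"om":[{"ki":71,"mkb":6,"ncm":32},{"qa":86,"ul":22}],"ww":{"jn":[35,30,72,34,22],"o":{"cuc":97,"np":81,"rcw":99,"tf":97},"sf":[2,76,13,95,13]}}
After op 10 (replace /kc/4/1 61): {"j":{"k":{"jbf":50,"ri":32,"vw":32,"xub":45},"rfq":{"i":2,"qj":50,"rbd":96}},"kc":[99,{"wr":44,"x":4,"y":59,"z":11},{"ewu":24,"k":88,"pku":68},{"iy":48,"p":45,"wx":97},[75,61,62,8,31],{"xfk":89}],"om":[{"ki":71,"mkb":6,"ncm":32},{"qa":86,"ul":22}],"ww":{"jn":[35,30,72,34,22],"o":{"cuc":97,"np":81,"rcw":99,"tf":97},"sf":[2,76,13,95,13]}}
After op 11 (replace /kc/4 13): {"j":{"k":{"jbf":50,"ri":32,"vw":32,"xub":45},"rfq":{"i":2,"qj":50,"rbd":96}},"kc":[99,{"wr":44,"x":4,"y":59,"z":11},{"ewu":24,"k":88,"pku":68},{"iy":48,"p":45,"wx":97},13,{"xfk":89}],"om":[{"ki":71,"mkb":6,"ncm":32},{"qa":86,"ul":22}],"ww":{"jn":[35,30,72,34,22],"o":{"cuc":97,"np":81,"rcw":99,"tf":97},"sf":[2,76,13,95,13]}}
After op 12 (replace /ww/sf/1 15): {"j":{"k":{"jbf":50,"ri":32,"vw":32,"xub":45},"rfq":{"i":2,"qj":50,"rbd":96}},"kc":[99,{"wr":44,"x":4,"y":59,"z":11},{"ewu":24,"k":88,"pku":68},{"iy":48,"p":45,"wx":97},13,{"xfk":89}],"om":[{"ki":71,"mkb":6,"ncm":32},{"qa":86,"ul":22}],"ww":{"jn":[35,30,72,34,22],"o":{"cuc":97,"np":81,"rcw":99,"tf":97},"sf":[2,15,13,95,13]}}
After op 13 (add /j/rfq/atl 0): {"j":{"k":{"jbf":50,"ri":32,"vw":32,"xub":45},"rfq":{"atl":0,"i":2,"qj":50,"rbd":96}},"kc":[99,{"wr":44,"x":4,"y":59,"z":11},{"ewu":24,"k":88,"pku":68},{"iy":48,"p":45,"wx":97},13,{"xfk":89}],"om":[{"ki":71,"mkb":6,"ncm":32},{"qa":86,"ul":22}],"ww":{"jn":[35,30,72,34,22],"o":{"cuc":97,"np":81,"rcw":99,"tf":97},"sf":[2,15,13,95,13]}}
After op 14 (add /om/0 6): {"j":{"k":{"jbf":50,"ri":32,"vw":32,"xub":45},"rfq":{"atl":0,"i":2,"qj":50,"rbd":96}},"kc":[99,{"wr":44,"x":4,"y":59,"z":11},{"ewu":24,"k":88,"pku":68},{"iy":48,"p":45,"wx":97},13,{"xfk":89}],"om":[6,{"ki":71,"mkb":6,"ncm":32},{"qa":86,"ul":22}],"ww":{"jn":[35,30,72,34,22],"o":{"cuc":97,"np":81,"rcw":99,"tf":97},"sf":[2,15,13,95,13]}}
After op 15 (replace /j/rfq/qj 56): {"j":{"k":{"jbf":50,"ri":32,"vw":32,"xub":45},"rfq":{"atl":0,"i":2,"qj":56,"rbd":96}},"kc":[99,{"wr":44,"x":4,"y":59,"z":11},{"ewu":24,"k":88,"pku":68},{"iy":48,"p":45,"wx":97},13,{"xfk":89}],"om":[6,{"ki":71,"mkb":6,"ncm":32},{"qa":86,"ul":22}],"ww":{"jn":[35,30,72,34,22],"o":{"cuc":97,"np":81,"rcw":99,"tf":97},"sf":[2,15,13,95,13]}}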